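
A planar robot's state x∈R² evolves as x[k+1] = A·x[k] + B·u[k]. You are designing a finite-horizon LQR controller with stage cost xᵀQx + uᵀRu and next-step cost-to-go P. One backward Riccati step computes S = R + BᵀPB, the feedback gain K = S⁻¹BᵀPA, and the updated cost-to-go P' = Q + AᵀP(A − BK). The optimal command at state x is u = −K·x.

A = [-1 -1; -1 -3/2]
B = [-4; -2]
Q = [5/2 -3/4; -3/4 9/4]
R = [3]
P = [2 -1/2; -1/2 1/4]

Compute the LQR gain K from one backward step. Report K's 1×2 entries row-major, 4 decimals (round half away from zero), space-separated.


BᵀP = [-7.0000 1.5000]
S = R + BᵀPB = [3] + [25.0000] = [28.0000]
BᵀPA = [5.5000 4.7500]
K = S⁻¹·BᵀPA = [0.1964 0.1696]
A−BK = [-0.2143 -0.3214; -0.6071 -1.1607]
AᵀP(A−BK) = [0.1696 0.1920; 0.1920 0.2567]
P' = Q + AᵀP(A−BK) = [2.6696 -0.5580; -0.5580 2.5067]
tr(P') = 5.1763

0.1964 0.1696


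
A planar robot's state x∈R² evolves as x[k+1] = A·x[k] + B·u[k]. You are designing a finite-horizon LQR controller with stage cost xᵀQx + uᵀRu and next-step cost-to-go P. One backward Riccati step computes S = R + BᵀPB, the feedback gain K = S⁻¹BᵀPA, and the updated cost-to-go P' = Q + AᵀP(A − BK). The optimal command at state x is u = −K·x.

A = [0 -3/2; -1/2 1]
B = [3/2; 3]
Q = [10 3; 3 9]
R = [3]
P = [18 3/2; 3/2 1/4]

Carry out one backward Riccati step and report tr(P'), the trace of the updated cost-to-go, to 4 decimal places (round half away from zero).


22.2271

BᵀP = [31.5000 3.0000]
S = R + BᵀPB = [3] + [56.2500] = [59.2500]
BᵀPA = [-1.5000 -44.2500]
K = S⁻¹·BᵀPA = [-0.0253 -0.7468]
A−BK = [0.0380 -0.3797; -0.4241 3.2405]
AᵀP(A−BK) = [0.0245 -0.1203; -0.1203 3.2025]
P' = Q + AᵀP(A−BK) = [10.0245 2.8797; 2.8797 12.2025]
tr(P') = 22.2271


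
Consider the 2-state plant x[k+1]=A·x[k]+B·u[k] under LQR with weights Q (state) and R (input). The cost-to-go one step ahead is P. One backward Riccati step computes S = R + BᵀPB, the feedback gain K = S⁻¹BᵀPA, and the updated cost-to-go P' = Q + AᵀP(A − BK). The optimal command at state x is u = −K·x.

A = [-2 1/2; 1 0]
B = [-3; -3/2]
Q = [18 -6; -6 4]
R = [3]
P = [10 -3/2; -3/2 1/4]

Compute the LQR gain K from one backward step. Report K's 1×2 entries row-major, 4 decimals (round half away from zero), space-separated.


0.7447 -0.1733

BᵀP = [-27.7500 4.1250]
S = R + BᵀPB = [3] + [77.0625] = [80.0625]
BᵀPA = [59.6250 -13.8750]
K = S⁻¹·BᵀPA = [0.7447 -0.1733]
A−BK = [0.2342 -0.0199; 2.1171 -0.2600]
AᵀP(A−BK) = [1.8454 -0.4169; -0.4169 0.0954]
P' = Q + AᵀP(A−BK) = [19.8454 -6.4169; -6.4169 4.0954]
tr(P') = 23.9409


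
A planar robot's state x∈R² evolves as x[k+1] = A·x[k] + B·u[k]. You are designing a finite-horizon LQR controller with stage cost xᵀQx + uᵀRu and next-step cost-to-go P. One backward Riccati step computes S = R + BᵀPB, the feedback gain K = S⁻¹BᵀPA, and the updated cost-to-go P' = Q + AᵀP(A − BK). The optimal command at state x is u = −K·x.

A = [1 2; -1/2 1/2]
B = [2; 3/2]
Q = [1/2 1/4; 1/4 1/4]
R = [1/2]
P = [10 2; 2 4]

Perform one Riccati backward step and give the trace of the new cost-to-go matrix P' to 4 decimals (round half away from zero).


BᵀP = [23.0000 10.0000]
S = R + BᵀPB = [1/2] + [61.0000] = [61.5000]
BᵀPA = [18.0000 51.0000]
K = S⁻¹·BᵀPA = [0.2927 0.8293]
A−BK = [0.4146 0.3415; -0.9390 -0.7439]
AᵀP(A−BK) = [3.7317 3.0732; 3.0732 2.7073]
P' = Q + AᵀP(A−BK) = [4.2317 3.3232; 3.3232 2.9573]
tr(P') = 7.1890

7.1890


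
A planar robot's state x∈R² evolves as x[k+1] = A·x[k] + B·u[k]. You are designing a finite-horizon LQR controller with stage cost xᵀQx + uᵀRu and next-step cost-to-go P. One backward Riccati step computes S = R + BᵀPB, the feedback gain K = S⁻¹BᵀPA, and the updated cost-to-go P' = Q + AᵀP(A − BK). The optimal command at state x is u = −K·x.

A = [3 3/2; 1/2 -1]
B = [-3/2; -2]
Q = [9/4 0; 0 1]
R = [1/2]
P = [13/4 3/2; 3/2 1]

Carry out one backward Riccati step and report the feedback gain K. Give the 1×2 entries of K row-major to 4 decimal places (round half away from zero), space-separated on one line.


-1.2372 -0.3634

BᵀP = [-7.8750 -4.2500]
S = R + BᵀPB = [1/2] + [20.3125] = [20.8125]
BᵀPA = [-25.7500 -7.5625]
K = S⁻¹·BᵀPA = [-1.2372 -0.3634]
A−BK = [1.1441 0.9550; -1.9745 -1.7267]
AᵀP(A−BK) = [2.1411 1.3934; 1.3934 1.0646]
P' = Q + AᵀP(A−BK) = [4.3911 1.3934; 1.3934 2.0646]
tr(P') = 6.4557


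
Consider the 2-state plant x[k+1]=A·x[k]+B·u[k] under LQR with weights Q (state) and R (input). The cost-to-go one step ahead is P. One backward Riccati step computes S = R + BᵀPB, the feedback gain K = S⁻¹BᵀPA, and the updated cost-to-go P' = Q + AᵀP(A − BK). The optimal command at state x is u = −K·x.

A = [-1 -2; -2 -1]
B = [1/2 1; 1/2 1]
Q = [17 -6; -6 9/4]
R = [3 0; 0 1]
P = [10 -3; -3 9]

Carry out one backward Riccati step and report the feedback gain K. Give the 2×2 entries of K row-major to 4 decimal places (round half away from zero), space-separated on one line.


-0.2099 -0.2210 -1.2597 -1.3260

BᵀP = [3.5000 3.0000; 7.0000 6.0000]
S = R + BᵀPB = [3 0; 0 1] + [3.2500 6.5000; 6.5000 13.0000] = [6.2500 6.5000; 6.5000 14.0000]
BᵀPA = [-9.5000 -10.0000; -19.0000 -20.0000]
K = S⁻¹·BᵀPA = [-0.2099 -0.2210; -1.2597 -1.3260]
A−BK = [0.3646 -0.5635; -0.6354 0.4365]
AᵀP(A−BK) = [8.0718 -4.2928; -4.2928 8.2707]
P' = Q + AᵀP(A−BK) = [25.0718 -10.2928; -10.2928 10.5207]
tr(P') = 35.5925


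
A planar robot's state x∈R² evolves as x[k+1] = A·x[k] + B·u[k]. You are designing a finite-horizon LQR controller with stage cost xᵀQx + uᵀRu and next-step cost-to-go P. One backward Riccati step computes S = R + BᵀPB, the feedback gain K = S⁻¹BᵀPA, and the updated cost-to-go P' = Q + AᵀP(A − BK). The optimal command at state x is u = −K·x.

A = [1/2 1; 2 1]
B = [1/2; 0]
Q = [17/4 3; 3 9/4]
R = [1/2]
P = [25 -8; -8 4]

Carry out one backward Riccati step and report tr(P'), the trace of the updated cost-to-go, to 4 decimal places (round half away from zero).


BᵀP = [12.5000 -4.0000]
S = R + BᵀPB = [1/2] + [6.2500] = [6.7500]
BᵀPA = [-1.7500 8.5000]
K = S⁻¹·BᵀPA = [-0.2593 1.2593]
A−BK = [0.6296 0.3704; 2.0000 1.0000]
AᵀP(A−BK) = [5.7963 2.7037; 2.7037 2.2963]
P' = Q + AᵀP(A−BK) = [10.0463 5.7037; 5.7037 4.5463]
tr(P') = 14.5926

14.5926


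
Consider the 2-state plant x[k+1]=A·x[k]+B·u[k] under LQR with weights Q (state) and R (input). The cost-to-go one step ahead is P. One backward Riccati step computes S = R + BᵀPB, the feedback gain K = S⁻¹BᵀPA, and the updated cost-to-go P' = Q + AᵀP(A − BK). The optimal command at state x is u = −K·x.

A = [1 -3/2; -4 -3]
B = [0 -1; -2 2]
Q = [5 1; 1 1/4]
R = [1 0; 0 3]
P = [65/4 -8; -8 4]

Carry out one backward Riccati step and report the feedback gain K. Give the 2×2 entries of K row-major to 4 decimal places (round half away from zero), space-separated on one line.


1.2411 0.1006 -0.8407 0.0535

BᵀP = [16.0000 -8.0000; -32.2500 16.0000]
S = R + BᵀPB = [1 0; 0 3] + [16.0000 -32.0000; -32.0000 64.2500] = [17.0000 -32.0000; -32.0000 67.2500]
BᵀPA = [48.0000 0.0000; -96.2500 0.3750]
K = S⁻¹·BᵀPA = [1.2411 0.1006; -0.8407 0.0535]
A−BK = [0.1593 -1.4465; 0.1635 -2.9057]
AᵀP(A−BK) = [3.7631 -0.0597; -0.0597 0.5425]
P' = Q + AᵀP(A−BK) = [8.7631 0.9403; 0.9403 0.7925]
tr(P') = 9.5556


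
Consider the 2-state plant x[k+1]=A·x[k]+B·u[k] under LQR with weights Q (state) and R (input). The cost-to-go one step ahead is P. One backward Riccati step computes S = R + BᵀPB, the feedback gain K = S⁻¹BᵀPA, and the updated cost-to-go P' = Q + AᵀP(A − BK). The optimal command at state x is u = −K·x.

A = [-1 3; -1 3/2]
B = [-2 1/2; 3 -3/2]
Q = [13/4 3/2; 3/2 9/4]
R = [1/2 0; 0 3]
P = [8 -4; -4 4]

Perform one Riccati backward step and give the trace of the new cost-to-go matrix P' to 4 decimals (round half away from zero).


BᵀP = [-28.0000 20.0000; 10.0000 -8.0000]
S = R + BᵀPB = [1/2 0; 0 3] + [116.0000 -44.0000; -44.0000 17.0000] = [116.5000 -44.0000; -44.0000 20.0000]
BᵀPA = [8.0000 -54.0000; -2.0000 18.0000]
K = S⁻¹·BᵀPA = [0.1827 -0.7310; 0.3020 -0.7081]
A−BK = [-0.7855 1.8921; -1.0952 2.6307]
AᵀP(A−BK) = [3.1421 -7.5685; -7.5685 18.2741]
P' = Q + AᵀP(A−BK) = [6.3921 -6.0685; -6.0685 20.5241]
tr(P') = 26.9162

26.9162


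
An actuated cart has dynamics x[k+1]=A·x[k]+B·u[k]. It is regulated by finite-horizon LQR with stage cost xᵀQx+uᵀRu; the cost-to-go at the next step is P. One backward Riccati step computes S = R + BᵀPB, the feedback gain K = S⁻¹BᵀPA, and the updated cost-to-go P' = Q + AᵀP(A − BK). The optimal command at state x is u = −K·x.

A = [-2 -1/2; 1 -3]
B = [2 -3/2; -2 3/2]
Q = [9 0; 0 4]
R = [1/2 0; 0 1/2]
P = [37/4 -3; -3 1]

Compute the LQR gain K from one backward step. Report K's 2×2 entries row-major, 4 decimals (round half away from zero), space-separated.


-0.5585 0.1151 0.4189 -0.0863

BᵀP = [24.5000 -8.0000; -18.3750 6.0000]
S = R + BᵀPB = [1/2 0; 0 1/2] + [65.0000 -48.7500; -48.7500 36.5625] = [65.5000 -48.7500; -48.7500 37.0625]
BᵀPA = [-57.0000 11.7500; 42.7500 -8.8125]
K = S⁻¹·BᵀPA = [-0.5585 0.1151; 0.4189 -0.0863]
A−BK = [-0.2547 -0.8598; -0.7453 -2.6402]
AᵀP(A−BK) = [0.2603 0.0034; 0.0034 0.1989]
P' = Q + AᵀP(A−BK) = [9.2603 0.0034; 0.0034 4.1989]
tr(P') = 13.4591


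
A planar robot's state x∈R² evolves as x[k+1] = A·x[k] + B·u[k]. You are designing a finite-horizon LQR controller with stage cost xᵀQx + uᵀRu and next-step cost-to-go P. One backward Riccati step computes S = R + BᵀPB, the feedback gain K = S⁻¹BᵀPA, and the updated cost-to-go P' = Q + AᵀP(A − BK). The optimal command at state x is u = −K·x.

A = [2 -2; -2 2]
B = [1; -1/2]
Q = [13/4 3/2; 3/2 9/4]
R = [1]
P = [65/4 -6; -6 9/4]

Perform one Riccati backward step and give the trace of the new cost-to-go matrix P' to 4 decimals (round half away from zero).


15.7940

BᵀP = [19.2500 -7.1250]
S = R + BᵀPB = [1] + [22.8125] = [23.8125]
BᵀPA = [52.7500 -52.7500]
K = S⁻¹·BᵀPA = [2.2152 -2.2152]
A−BK = [-0.2152 0.2152; -0.8924 0.8924]
AᵀP(A−BK) = [5.1470 -5.1470; -5.1470 5.1470]
P' = Q + AᵀP(A−BK) = [8.3970 -3.6470; -3.6470 7.3970]
tr(P') = 15.7940


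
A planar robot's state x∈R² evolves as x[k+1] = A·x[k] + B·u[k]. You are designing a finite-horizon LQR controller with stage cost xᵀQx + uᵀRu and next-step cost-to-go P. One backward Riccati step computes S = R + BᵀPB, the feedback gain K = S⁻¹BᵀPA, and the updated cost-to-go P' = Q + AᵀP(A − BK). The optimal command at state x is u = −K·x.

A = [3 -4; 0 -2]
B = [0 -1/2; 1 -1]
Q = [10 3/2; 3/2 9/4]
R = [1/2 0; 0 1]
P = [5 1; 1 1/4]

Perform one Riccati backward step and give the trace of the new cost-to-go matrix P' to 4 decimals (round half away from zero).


BᵀP = [1.0000 0.2500; -3.5000 -0.7500]
S = R + BᵀPB = [1/2 0; 0 1] + [0.2500 -0.7500; -0.7500 2.5000] = [0.7500 -0.7500; -0.7500 3.5000]
BᵀPA = [3.0000 -4.5000; -10.5000 15.5000]
K = S⁻¹·BᵀPA = [1.2727 -2.0000; -2.7273 4.0000]
A−BK = [1.6364 -2.0000; -4.0000 4.0000]
AᵀP(A−BK) = [12.5455 -18.0000; -18.0000 26.0000]
P' = Q + AᵀP(A−BK) = [22.5455 -16.5000; -16.5000 28.2500]
tr(P') = 50.7955

50.7955


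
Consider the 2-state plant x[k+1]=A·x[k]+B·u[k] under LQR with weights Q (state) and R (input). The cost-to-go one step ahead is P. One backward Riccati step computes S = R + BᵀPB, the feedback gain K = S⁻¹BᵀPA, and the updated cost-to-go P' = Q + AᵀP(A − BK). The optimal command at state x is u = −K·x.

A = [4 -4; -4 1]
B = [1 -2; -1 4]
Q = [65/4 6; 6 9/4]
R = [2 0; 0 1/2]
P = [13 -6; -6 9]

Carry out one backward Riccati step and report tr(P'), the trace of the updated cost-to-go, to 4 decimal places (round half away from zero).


65.2532

BᵀP = [19.0000 -15.0000; -50.0000 48.0000]
S = R + BᵀPB = [2 0; 0 1/2] + [34.0000 -98.0000; -98.0000 292.0000] = [36.0000 -98.0000; -98.0000 292.5000]
BᵀPA = [136.0000 -91.0000; -392.0000 248.0000]
K = S⁻¹·BᵀPA = [1.4730 -2.4984; -0.8467 0.0108]
A−BK = [0.8337 -1.4800; 0.8596 -1.5416]
AᵀP(A−BK) = [11.7840 -19.9870; -19.9870 34.9692]
P' = Q + AᵀP(A−BK) = [28.0340 -13.9870; -13.9870 37.2192]
tr(P') = 65.2532


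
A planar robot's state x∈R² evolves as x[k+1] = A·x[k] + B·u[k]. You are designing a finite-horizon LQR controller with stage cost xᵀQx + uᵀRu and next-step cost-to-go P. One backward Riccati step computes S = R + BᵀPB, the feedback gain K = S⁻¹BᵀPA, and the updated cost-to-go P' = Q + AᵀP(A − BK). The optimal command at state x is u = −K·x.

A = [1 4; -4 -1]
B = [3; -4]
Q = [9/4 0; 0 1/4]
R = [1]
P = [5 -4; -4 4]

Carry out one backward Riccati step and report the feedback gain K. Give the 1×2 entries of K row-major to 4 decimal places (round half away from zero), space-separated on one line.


BᵀP = [31.0000 -28.0000]
S = R + BᵀPB = [1] + [205.0000] = [206.0000]
BᵀPA = [143.0000 152.0000]
K = S⁻¹·BᵀPA = [0.6942 0.7379]
A−BK = [-1.0825 1.7864; -1.2233 1.9515]
AᵀP(A−BK) = [1.7330 -1.5146; -1.5146 3.8447]
P' = Q + AᵀP(A−BK) = [3.9830 -1.5146; -1.5146 4.0947]
tr(P') = 8.0777

0.6942 0.7379


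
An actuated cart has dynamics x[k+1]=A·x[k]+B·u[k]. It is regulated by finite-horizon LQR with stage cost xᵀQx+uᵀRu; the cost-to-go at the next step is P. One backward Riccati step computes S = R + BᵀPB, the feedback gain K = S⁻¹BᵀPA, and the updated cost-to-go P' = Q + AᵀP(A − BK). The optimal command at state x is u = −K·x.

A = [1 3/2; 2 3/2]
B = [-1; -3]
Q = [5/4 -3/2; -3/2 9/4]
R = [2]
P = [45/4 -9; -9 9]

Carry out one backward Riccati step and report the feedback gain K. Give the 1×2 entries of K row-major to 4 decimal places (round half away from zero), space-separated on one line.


BᵀP = [15.7500 -18.0000]
S = R + BᵀPB = [2] + [38.2500] = [40.2500]
BᵀPA = [-20.2500 -3.3750]
K = S⁻¹·BᵀPA = [-0.5031 -0.0839]
A−BK = [0.4969 1.4161; 0.4907 1.2484]
AᵀP(A−BK) = [1.0621 1.6770; 1.6770 4.7795]
P' = Q + AᵀP(A−BK) = [2.3121 0.1770; 0.1770 7.0295]
tr(P') = 9.3416

-0.5031 -0.0839


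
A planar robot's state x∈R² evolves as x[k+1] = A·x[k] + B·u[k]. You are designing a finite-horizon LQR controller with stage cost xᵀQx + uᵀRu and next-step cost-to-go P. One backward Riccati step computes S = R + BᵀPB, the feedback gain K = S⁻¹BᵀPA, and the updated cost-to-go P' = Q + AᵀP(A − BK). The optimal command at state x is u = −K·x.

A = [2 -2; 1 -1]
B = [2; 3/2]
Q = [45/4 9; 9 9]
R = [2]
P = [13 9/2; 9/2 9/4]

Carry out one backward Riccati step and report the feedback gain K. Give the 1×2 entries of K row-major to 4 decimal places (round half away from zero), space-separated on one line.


0.9049 -0.9049

BᵀP = [32.7500 12.3750]
S = R + BᵀPB = [2] + [84.0625] = [86.0625]
BᵀPA = [77.8750 -77.8750]
K = S⁻¹·BᵀPA = [0.9049 -0.9049]
A−BK = [0.1903 -0.1903; -0.3573 0.3573]
AᵀP(A−BK) = [1.7836 -1.7836; -1.7836 1.7836]
P' = Q + AᵀP(A−BK) = [13.0336 7.2164; 7.2164 10.7836]
tr(P') = 23.8172


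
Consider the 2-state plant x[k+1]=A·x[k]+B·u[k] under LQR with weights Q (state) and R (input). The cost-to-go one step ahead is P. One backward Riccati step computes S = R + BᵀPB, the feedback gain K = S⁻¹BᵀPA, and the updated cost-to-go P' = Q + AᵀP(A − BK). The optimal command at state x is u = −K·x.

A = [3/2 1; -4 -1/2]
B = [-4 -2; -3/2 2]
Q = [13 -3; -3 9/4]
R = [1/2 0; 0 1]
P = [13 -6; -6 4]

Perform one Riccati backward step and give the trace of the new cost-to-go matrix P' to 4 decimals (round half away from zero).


17.9729

BᵀP = [-43.0000 18.0000; -38.0000 20.0000]
S = R + BᵀPB = [1/2 0; 0 1] + [145.0000 122.0000; 122.0000 116.0000] = [145.5000 122.0000; 122.0000 117.0000]
BᵀPA = [-136.5000 -52.0000; -137.0000 -48.0000]
K = S⁻¹·BᵀPA = [0.3475 -0.1066; -1.5333 -0.2991]
A−BK = [-0.1766 -0.0245; -0.4121 -0.0616]
AᵀP(A−BK) = [2.6229 0.4721; 0.4721 0.1000]
P' = Q + AᵀP(A−BK) = [15.6229 -2.5279; -2.5279 2.3500]
tr(P') = 17.9729


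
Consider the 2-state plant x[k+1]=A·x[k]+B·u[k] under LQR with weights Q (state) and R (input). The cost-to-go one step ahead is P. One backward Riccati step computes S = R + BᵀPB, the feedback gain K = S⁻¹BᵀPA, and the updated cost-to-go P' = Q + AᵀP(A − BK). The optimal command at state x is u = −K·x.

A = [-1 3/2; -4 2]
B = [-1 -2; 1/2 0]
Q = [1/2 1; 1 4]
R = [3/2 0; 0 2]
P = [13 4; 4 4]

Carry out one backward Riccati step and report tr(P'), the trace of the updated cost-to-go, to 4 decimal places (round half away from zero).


54.5529

BᵀP = [-11.0000 -2.0000; -26.0000 -8.0000]
S = R + BᵀPB = [3/2 0; 0 2] + [10.0000 22.0000; 22.0000 52.0000] = [11.5000 22.0000; 22.0000 54.0000]
BᵀPA = [19.0000 -20.5000; 58.0000 -55.0000]
K = S⁻¹·BᵀPA = [-1.8248 0.7518; 1.8175 -1.3248]
A−BK = [0.8102 -0.3978; -3.0876 1.6241]
AᵀP(A−BK) = [38.2555 -20.9453; -20.9453 11.7974]
P' = Q + AᵀP(A−BK) = [38.7555 -19.9453; -19.9453 15.7974]
tr(P') = 54.5529


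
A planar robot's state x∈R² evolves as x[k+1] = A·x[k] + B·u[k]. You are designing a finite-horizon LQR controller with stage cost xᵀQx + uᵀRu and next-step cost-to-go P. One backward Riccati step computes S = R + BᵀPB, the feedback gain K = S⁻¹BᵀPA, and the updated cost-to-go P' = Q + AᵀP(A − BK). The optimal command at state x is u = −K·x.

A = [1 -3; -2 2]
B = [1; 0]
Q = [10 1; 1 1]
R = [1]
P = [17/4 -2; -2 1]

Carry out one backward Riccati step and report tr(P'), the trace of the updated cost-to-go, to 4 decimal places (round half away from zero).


BᵀP = [4.2500 -2.0000]
S = R + BᵀPB = [1] + [4.2500] = [5.2500]
BᵀPA = [8.2500 -16.7500]
K = S⁻¹·BᵀPA = [1.5714 -3.1905]
A−BK = [-0.5714 0.1905; -2.0000 2.0000]
AᵀP(A−BK) = [3.2857 -6.4286; -6.4286 12.8095]
P' = Q + AᵀP(A−BK) = [13.2857 -5.4286; -5.4286 13.8095]
tr(P') = 27.0952

27.0952


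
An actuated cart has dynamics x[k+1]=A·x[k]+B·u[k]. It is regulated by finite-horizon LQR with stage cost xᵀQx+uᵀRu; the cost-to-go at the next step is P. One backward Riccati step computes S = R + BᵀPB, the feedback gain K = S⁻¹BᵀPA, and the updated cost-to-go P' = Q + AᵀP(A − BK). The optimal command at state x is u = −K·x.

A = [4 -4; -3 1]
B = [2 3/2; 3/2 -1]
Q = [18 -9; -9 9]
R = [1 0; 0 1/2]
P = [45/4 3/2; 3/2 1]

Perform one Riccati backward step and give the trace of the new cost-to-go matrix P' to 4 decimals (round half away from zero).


32.4249

BᵀP = [24.7500 4.5000; 15.3750 1.2500]
S = R + BᵀPB = [1 0; 0 1/2] + [56.2500 32.6250; 32.6250 21.8125] = [57.2500 32.6250; 32.6250 22.3125]
BᵀPA = [85.5000 -94.5000; 57.7500 -60.2500]
K = S⁻¹·BᵀPA = [0.1109 -0.6708; 2.4261 -1.7195]
A−BK = [0.1391 -0.0792; -0.7403 0.2867]
AᵀP(A−BK) = [3.4120 -2.3486; -2.3486 2.0129]
P' = Q + AᵀP(A−BK) = [21.4120 -11.3486; -11.3486 11.0129]
tr(P') = 32.4249


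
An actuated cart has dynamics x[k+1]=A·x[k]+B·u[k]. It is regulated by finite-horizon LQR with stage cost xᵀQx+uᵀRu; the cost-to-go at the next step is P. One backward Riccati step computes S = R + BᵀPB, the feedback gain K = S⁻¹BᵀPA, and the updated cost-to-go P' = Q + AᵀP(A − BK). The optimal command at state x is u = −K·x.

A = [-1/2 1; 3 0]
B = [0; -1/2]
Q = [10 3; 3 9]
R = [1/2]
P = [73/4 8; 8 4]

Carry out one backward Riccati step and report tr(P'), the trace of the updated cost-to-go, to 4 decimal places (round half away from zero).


BᵀP = [-4.0000 -2.0000]
S = R + BᵀPB = [1/2] + [1.0000] = [1.5000]
BᵀPA = [-4.0000 -4.0000]
K = S⁻¹·BᵀPA = [-2.6667 -2.6667]
A−BK = [-0.5000 1.0000; 1.6667 -1.3333]
AᵀP(A−BK) = [5.8958 4.2083; 4.2083 7.5833]
P' = Q + AᵀP(A−BK) = [15.8958 7.2083; 7.2083 16.5833]
tr(P') = 32.4792

32.4792


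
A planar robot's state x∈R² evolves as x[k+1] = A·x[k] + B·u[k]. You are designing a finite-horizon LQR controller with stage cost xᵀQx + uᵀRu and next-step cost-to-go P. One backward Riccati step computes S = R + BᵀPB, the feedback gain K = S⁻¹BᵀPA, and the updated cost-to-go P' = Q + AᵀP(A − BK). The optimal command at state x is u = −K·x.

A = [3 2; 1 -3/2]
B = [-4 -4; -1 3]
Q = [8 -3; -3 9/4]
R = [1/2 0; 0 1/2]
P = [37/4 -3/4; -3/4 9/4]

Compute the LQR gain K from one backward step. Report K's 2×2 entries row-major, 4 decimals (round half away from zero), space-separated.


BᵀP = [-36.2500 0.7500; -39.2500 9.7500]
S = R + BᵀPB = [1/2 0; 0 1/2] + [144.2500 147.2500; 147.2500 186.2500] = [144.7500 147.2500; 147.2500 186.7500]
BᵀPA = [-108.0000 -73.6250; -108.0000 -93.1250]
K = S⁻¹·BᵀPA = [-0.7975 -0.0069; 0.0505 -0.4932]
A−BK = [0.0121 -0.0005; 0.0511 -0.0272]
AᵀP(A−BK) = [0.3255 -0.0126; -0.0126 0.1233]
P' = Q + AᵀP(A−BK) = [8.3255 -3.0126; -3.0126 2.3733]
tr(P') = 10.6989

-0.7975 -0.0069 0.0505 -0.4932


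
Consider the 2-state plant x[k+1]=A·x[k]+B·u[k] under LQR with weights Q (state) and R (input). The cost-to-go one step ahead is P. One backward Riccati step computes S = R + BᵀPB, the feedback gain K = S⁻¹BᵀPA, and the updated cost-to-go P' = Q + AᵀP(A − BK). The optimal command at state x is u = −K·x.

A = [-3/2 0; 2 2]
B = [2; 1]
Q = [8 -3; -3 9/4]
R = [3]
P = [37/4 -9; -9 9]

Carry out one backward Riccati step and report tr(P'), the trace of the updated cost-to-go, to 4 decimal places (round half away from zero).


BᵀP = [9.5000 -9.0000]
S = R + BᵀPB = [3] + [10.0000] = [13.0000]
BᵀPA = [-32.2500 -18.0000]
K = S⁻¹·BᵀPA = [-2.4808 -1.3846]
A−BK = [3.4615 2.7692; 4.4808 3.3846]
AᵀP(A−BK) = [30.8077 18.3462; 18.3462 11.0769]
P' = Q + AᵀP(A−BK) = [38.8077 15.3462; 15.3462 13.3269]
tr(P') = 52.1346

52.1346


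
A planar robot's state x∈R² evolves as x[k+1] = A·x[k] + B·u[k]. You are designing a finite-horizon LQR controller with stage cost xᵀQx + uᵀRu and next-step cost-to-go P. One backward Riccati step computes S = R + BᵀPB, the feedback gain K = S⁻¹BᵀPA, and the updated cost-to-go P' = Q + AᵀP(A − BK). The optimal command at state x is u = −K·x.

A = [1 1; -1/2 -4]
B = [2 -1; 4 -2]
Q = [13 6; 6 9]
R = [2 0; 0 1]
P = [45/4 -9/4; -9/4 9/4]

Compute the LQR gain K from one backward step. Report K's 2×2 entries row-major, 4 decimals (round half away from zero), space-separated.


0.1619 -0.0647 -0.1619 0.0647

BᵀP = [13.5000 4.5000; -6.7500 -2.2500]
S = R + BᵀPB = [2 0; 0 1] + [45.0000 -22.5000; -22.5000 11.2500] = [47.0000 -22.5000; -22.5000 12.2500]
BᵀPA = [11.2500 -4.5000; -5.6250 2.2500]
K = S⁻¹·BᵀPA = [0.1619 -0.0647; -0.1619 0.0647]
A−BK = [0.5144 1.1942; -1.4712 -3.6115]
AᵀP(A−BK) = [11.3309 26.9676; 26.9676 64.8129]
P' = Q + AᵀP(A−BK) = [24.3309 32.9676; 32.9676 73.8129]
tr(P') = 98.1439


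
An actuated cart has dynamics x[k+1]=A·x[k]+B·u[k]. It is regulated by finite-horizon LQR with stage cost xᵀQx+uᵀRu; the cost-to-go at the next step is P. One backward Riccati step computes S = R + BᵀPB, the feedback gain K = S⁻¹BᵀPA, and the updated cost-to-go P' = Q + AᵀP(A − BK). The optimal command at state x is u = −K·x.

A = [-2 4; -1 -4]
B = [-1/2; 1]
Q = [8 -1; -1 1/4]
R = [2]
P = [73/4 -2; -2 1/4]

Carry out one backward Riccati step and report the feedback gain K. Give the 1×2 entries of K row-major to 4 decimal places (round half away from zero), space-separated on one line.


BᵀP = [-11.1250 1.2500]
S = R + BᵀPB = [2] + [6.8125] = [8.8125]
BᵀPA = [21.0000 -49.5000]
K = S⁻¹·BᵀPA = [2.3830 -5.6170]
A−BK = [-0.8085 1.1915; -3.3830 1.6170]
AᵀP(A−BK) = [15.2074 -35.0426; -35.0426 81.9574]
P' = Q + AᵀP(A−BK) = [23.2074 -36.0426; -36.0426 82.2074]
tr(P') = 105.4149

2.3830 -5.6170


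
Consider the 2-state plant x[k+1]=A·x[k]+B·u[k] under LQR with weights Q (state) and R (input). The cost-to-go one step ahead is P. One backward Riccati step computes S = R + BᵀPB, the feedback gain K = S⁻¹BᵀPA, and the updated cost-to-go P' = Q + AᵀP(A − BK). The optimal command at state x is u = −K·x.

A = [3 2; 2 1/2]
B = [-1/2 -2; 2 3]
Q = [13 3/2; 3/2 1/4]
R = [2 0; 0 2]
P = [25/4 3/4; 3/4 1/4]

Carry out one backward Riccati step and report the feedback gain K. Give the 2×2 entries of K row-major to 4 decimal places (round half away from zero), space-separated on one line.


BᵀP = [-1.6250 0.1250; -10.2500 -0.7500]
S = R + BᵀPB = [2 0; 0 2] + [1.0625 3.6250; 3.6250 18.2500] = [3.0625 3.6250; 3.6250 20.2500]
BᵀPA = [-4.6250 -3.1875; -32.2500 -20.8750]
K = S⁻¹·BᵀPA = [0.4757 0.2276; -1.6777 -1.0716]
A−BK = [-0.1176 -0.0294; 6.0818 3.2596]
AᵀP(A−BK) = [14.3427 8.3683; 8.3683 4.9182]
P' = Q + AᵀP(A−BK) = [27.3427 9.8683; 9.8683 5.1682]
tr(P') = 32.5109

0.4757 0.2276 -1.6777 -1.0716


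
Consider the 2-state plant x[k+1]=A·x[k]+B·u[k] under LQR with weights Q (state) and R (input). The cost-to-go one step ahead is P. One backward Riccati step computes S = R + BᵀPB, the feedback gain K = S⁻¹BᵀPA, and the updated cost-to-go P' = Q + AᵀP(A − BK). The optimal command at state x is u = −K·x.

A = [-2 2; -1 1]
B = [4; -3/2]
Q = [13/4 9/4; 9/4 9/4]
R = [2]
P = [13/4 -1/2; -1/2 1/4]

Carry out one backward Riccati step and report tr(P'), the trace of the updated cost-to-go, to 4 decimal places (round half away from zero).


7.1533

BᵀP = [13.7500 -2.3750]
S = R + BᵀPB = [2] + [58.5625] = [60.5625]
BᵀPA = [-25.1250 25.1250]
K = S⁻¹·BᵀPA = [-0.4149 0.4149]
A−BK = [-0.3406 0.3406; -1.6223 1.6223]
AᵀP(A−BK) = [0.8266 -0.8266; -0.8266 0.8266]
P' = Q + AᵀP(A−BK) = [4.0766 1.4234; 1.4234 3.0766]
tr(P') = 7.1533


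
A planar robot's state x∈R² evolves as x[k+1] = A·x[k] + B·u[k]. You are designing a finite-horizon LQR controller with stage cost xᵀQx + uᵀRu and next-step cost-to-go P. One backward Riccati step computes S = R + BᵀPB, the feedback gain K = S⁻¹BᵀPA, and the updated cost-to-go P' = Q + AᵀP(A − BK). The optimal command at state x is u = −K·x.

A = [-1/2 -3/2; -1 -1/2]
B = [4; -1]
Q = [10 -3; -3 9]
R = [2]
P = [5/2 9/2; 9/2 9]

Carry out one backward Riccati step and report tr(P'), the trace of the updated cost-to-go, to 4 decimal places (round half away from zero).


BᵀP = [5.5000 9.0000]
S = R + BᵀPB = [2] + [13.0000] = [15.0000]
BᵀPA = [-11.7500 -12.7500]
K = S⁻¹·BᵀPA = [-0.7833 -0.8500]
A−BK = [2.6333 1.9000; -1.7833 -1.3500]
AᵀP(A−BK) = [4.9208 4.2625; 4.2625 3.7875]
P' = Q + AᵀP(A−BK) = [14.9208 1.2625; 1.2625 12.7875]
tr(P') = 27.7083

27.7083


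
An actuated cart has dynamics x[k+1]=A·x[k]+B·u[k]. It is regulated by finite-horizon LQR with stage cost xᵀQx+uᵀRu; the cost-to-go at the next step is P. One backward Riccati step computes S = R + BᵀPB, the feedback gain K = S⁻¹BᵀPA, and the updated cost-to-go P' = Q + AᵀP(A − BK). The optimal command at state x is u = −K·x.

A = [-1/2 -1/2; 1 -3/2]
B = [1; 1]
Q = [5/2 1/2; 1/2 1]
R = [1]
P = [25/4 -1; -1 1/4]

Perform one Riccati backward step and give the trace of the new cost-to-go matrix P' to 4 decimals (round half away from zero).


BᵀP = [5.2500 -0.7500]
S = R + BᵀPB = [1] + [4.5000] = [5.5000]
BᵀPA = [-3.3750 -1.5000]
K = S⁻¹·BᵀPA = [-0.6136 -0.2727]
A−BK = [0.1136 -0.2273; 1.6136 -1.2273]
AᵀP(A−BK) = [0.7415 0.0170; 0.0170 0.2159]
P' = Q + AᵀP(A−BK) = [3.2415 0.5170; 0.5170 1.2159]
tr(P') = 4.4574

4.4574


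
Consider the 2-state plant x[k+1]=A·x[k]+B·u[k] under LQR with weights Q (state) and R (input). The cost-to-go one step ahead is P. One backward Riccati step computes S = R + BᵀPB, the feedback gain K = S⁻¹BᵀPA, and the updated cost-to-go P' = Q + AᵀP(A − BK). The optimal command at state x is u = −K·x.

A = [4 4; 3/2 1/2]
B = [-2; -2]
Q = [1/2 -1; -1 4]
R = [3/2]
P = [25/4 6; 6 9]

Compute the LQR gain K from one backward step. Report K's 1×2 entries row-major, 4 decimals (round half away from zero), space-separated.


-1.2941 -1.0226

BᵀP = [-24.5000 -30.0000]
S = R + BᵀPB = [3/2] + [109.0000] = [110.5000]
BᵀPA = [-143.0000 -113.0000]
K = S⁻¹·BᵀPA = [-1.2941 -1.0226]
A−BK = [1.4118 1.9548; -1.0882 -1.5452]
AᵀP(A−BK) = [7.1912 8.5147; 8.5147 10.6934]
P' = Q + AᵀP(A−BK) = [7.6912 7.5147; 7.5147 14.6934]
tr(P') = 22.3846


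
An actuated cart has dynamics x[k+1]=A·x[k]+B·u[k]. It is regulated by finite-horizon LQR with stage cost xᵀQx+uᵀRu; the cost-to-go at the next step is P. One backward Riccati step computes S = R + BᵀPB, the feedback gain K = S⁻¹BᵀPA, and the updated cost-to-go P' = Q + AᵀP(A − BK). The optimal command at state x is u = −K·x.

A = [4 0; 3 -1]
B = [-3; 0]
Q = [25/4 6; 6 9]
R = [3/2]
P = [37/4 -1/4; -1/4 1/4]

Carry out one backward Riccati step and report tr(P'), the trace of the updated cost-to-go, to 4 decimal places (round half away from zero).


BᵀP = [-27.7500 0.7500]
S = R + BᵀPB = [3/2] + [83.2500] = [84.7500]
BᵀPA = [-108.7500 -0.7500]
K = S⁻¹·BᵀPA = [-1.2832 -0.0088]
A−BK = [0.1504 -0.0265; 3.0000 -1.0000]
AᵀP(A−BK) = [4.7035 -0.7124; -0.7124 0.2434]
P' = Q + AᵀP(A−BK) = [10.9535 5.2876; 5.2876 9.2434]
tr(P') = 20.1969

20.1969


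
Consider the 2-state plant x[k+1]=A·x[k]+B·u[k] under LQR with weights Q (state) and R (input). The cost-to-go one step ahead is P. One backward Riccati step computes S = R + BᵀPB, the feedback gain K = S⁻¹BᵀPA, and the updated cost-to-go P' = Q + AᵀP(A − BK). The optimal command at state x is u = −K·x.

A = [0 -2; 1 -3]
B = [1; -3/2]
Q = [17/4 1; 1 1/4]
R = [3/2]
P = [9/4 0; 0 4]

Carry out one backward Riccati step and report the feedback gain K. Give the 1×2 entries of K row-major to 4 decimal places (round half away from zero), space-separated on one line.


BᵀP = [2.2500 -6.0000]
S = R + BᵀPB = [3/2] + [11.2500] = [12.7500]
BᵀPA = [-6.0000 13.5000]
K = S⁻¹·BᵀPA = [-0.4706 1.0588]
A−BK = [0.4706 -3.0588; 0.2941 -1.4118]
AᵀP(A−BK) = [1.1765 -5.6471; -5.6471 30.7059]
P' = Q + AᵀP(A−BK) = [5.4265 -4.6471; -4.6471 30.9559]
tr(P') = 36.3824

-0.4706 1.0588


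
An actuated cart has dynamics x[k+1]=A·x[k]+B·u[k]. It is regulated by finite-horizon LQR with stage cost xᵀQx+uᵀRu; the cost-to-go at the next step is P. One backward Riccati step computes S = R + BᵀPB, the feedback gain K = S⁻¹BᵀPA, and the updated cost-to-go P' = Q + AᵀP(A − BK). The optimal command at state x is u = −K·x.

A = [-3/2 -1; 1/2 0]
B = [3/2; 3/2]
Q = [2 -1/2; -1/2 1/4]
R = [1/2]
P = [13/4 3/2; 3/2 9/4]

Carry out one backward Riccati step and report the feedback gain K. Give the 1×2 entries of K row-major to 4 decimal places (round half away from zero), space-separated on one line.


BᵀP = [7.1250 5.6250]
S = R + BᵀPB = [1/2] + [19.1250] = [19.6250]
BᵀPA = [-7.8750 -7.1250]
K = S⁻¹·BᵀPA = [-0.4013 -0.3631]
A−BK = [-0.8981 -0.4554; 1.1019 0.5446]
AᵀP(A−BK) = [2.4650 1.2659; 1.2659 0.6632]
P' = Q + AᵀP(A−BK) = [4.4650 0.7659; 0.7659 0.9132]
tr(P') = 5.3782

-0.4013 -0.3631


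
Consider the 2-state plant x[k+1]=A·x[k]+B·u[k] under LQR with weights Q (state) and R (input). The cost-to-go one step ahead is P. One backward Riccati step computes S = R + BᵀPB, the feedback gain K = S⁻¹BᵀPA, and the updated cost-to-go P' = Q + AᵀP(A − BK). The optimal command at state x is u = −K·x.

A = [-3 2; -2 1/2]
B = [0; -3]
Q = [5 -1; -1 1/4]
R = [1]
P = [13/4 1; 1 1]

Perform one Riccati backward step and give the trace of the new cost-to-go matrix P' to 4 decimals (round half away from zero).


BᵀP = [-3.0000 -3.0000]
S = R + BᵀPB = [1] + [9.0000] = [10.0000]
BᵀPA = [15.0000 -7.5000]
K = S⁻¹·BᵀPA = [1.5000 -0.7500]
A−BK = [-3.0000 2.0000; 2.5000 -1.7500]
AᵀP(A−BK) = [22.7500 -14.7500; -14.7500 9.6250]
P' = Q + AᵀP(A−BK) = [27.7500 -15.7500; -15.7500 9.8750]
tr(P') = 37.6250

37.6250


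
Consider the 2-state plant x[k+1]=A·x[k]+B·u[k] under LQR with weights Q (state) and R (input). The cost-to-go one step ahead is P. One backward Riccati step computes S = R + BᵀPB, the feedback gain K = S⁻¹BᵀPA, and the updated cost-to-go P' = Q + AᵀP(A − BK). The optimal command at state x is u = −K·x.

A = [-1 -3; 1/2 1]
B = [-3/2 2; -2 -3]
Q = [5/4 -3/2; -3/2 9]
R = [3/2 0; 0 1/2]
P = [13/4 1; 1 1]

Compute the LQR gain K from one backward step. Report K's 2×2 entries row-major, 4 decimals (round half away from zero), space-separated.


0.2183 0.7618 -0.3134 -0.8594

BᵀP = [-6.8750 -3.5000; 3.5000 -1.0000]
S = R + BᵀPB = [3/2 0; 0 1/2] + [17.3125 -3.2500; -3.2500 10.0000] = [18.8125 -3.2500; -3.2500 10.5000]
BᵀPA = [5.1250 17.1250; -4.0000 -11.5000]
K = S⁻¹·BᵀPA = [0.2183 0.7618; -0.3134 -0.8594]
A−BK = [-0.0458 -0.1384; -0.0036 -0.0547]
AᵀP(A−BK) = [0.1277 0.4079; 0.4079 1.3202]
P' = Q + AᵀP(A−BK) = [1.3777 -1.0921; -1.0921 10.3202]
tr(P') = 11.6980


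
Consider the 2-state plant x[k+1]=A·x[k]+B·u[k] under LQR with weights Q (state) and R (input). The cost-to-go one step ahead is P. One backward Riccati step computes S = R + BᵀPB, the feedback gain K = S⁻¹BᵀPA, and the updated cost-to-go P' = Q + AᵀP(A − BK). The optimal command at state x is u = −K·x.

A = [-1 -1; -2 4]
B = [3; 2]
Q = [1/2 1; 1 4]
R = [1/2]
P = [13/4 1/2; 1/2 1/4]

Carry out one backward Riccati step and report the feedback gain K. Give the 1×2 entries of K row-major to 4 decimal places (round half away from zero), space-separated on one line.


-0.4014 -0.0748

BᵀP = [10.7500 2.0000]
S = R + BᵀPB = [1/2] + [36.2500] = [36.7500]
BᵀPA = [-14.7500 -2.7500]
K = S⁻¹·BᵀPA = [-0.4014 -0.0748]
A−BK = [0.2041 -0.7755; -1.1973 4.1497]
AᵀP(A−BK) = [0.3299 -0.8537; -0.8537 3.0442]
P' = Q + AᵀP(A−BK) = [0.8299 0.1463; 0.1463 7.0442]
tr(P') = 7.8741


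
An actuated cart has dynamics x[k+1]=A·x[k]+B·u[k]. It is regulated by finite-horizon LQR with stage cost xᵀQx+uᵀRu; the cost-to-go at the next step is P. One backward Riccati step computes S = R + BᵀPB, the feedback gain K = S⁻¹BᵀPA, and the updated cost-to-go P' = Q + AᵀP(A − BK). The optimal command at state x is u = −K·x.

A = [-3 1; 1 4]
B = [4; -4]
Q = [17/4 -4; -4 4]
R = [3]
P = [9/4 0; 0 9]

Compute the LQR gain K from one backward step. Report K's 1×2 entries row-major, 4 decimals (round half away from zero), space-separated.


-0.3443 -0.7377

BᵀP = [9.0000 -36.0000]
S = R + BᵀPB = [3] + [180.0000] = [183.0000]
BᵀPA = [-63.0000 -135.0000]
K = S⁻¹·BᵀPA = [-0.3443 -0.7377]
A−BK = [-1.6230 3.9508; -0.3770 1.0492]
AᵀP(A−BK) = [7.5615 -17.2254; -17.2254 46.6598]
P' = Q + AᵀP(A−BK) = [11.8115 -21.2254; -21.2254 50.6598]
tr(P') = 62.4713


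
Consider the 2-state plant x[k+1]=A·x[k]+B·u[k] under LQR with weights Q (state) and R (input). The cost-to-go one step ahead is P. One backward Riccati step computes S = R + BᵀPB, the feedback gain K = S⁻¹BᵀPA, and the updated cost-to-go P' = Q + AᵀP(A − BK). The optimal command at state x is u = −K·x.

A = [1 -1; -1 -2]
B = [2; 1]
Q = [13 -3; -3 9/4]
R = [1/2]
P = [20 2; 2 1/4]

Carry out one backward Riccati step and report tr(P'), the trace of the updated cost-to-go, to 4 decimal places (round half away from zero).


BᵀP = [42.0000 4.2500]
S = R + BᵀPB = [1/2] + [88.2500] = [88.7500]
BᵀPA = [37.7500 -50.5000]
K = S⁻¹·BᵀPA = [0.4254 -0.5690]
A−BK = [0.1493 0.1380; -1.4254 -1.4310]
AᵀP(A−BK) = [0.1930 -0.0197; -0.0197 0.2648]
P' = Q + AᵀP(A−BK) = [13.1930 -3.0197; -3.0197 2.5148]
tr(P') = 15.7077

15.7077


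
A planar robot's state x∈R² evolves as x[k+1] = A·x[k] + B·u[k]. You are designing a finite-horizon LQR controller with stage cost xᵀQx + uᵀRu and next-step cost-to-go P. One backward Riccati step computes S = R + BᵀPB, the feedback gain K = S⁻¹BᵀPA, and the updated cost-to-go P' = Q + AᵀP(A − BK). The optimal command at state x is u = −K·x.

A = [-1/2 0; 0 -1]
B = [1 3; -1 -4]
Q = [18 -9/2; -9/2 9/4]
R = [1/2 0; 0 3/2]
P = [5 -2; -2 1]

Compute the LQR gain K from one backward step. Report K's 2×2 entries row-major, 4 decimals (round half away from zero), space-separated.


BᵀP = [7.0000 -3.0000; 23.0000 -10.0000]
S = R + BᵀPB = [1/2 0; 0 3/2] + [10.0000 33.0000; 33.0000 109.0000] = [10.5000 33.0000; 33.0000 110.5000]
BᵀPA = [-3.5000 3.0000; -11.5000 10.0000]
K = S⁻¹·BᵀPA = [-0.1018 0.0211; -0.0737 0.0842]
A−BK = [-0.1772 -0.2737; -0.3965 -0.6421]
AᵀP(A−BK) = [0.0465 0.0421; 0.0421 0.0947]
P' = Q + AᵀP(A−BK) = [18.0465 -4.4579; -4.4579 2.3447]
tr(P') = 20.3912

-0.1018 0.0211 -0.0737 0.0842


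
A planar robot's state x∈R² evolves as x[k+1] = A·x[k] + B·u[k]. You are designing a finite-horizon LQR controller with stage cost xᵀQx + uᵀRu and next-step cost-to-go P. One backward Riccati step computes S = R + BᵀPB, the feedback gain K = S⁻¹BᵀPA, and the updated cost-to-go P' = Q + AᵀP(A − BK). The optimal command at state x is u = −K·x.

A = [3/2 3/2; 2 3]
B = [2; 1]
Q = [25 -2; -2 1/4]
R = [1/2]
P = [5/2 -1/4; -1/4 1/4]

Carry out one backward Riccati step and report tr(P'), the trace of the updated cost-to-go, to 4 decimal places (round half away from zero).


27.3301

BᵀP = [4.7500 -0.2500]
S = R + BᵀPB = [1/2] + [9.2500] = [9.7500]
BᵀPA = [6.6250 6.3750]
K = S⁻¹·BᵀPA = [0.6795 0.6538]
A−BK = [0.1410 0.1923; 1.3205 2.3462]
AᵀP(A−BK) = [0.6234 0.9183; 0.9183 1.4567]
P' = Q + AᵀP(A−BK) = [25.6234 -1.0817; -1.0817 1.7067]
tr(P') = 27.3301


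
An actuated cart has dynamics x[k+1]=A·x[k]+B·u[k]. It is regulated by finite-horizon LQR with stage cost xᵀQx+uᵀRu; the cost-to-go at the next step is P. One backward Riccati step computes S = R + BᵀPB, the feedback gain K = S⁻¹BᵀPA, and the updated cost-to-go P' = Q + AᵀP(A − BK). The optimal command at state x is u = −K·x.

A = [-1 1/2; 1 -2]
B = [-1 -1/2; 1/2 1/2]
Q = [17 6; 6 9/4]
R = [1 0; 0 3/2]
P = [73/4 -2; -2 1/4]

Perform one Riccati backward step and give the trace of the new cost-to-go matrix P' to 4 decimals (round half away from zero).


20.6108

BᵀP = [-19.2500 2.1250; -10.1250 1.1250]
S = R + BᵀPB = [1 0; 0 3/2] + [20.3125 10.6875; 10.6875 5.6250] = [21.3125 10.6875; 10.6875 7.1250]
BᵀPA = [21.3750 -13.8750; 11.2500 -7.3125]
K = S⁻¹·BᵀPA = [0.8521 -0.5503; 0.3008 -0.2009]
A−BK = [0.0025 -0.1507; 0.4235 -1.6244]
AᵀP(A−BK) = [0.9025 -0.6026; -0.6026 0.4583]
P' = Q + AᵀP(A−BK) = [17.9025 5.3974; 5.3974 2.7083]
tr(P') = 20.6108


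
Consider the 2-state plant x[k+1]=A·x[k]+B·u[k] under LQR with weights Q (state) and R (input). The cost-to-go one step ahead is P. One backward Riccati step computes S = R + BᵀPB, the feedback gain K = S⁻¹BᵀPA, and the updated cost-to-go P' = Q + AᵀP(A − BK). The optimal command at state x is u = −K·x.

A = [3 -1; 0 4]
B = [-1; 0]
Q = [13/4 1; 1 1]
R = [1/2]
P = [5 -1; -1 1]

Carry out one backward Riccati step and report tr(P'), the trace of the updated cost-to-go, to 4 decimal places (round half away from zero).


BᵀP = [-5.0000 1.0000]
S = R + BᵀPB = [1/2] + [5.0000] = [5.5000]
BᵀPA = [-15.0000 9.0000]
K = S⁻¹·BᵀPA = [-2.7273 1.6364]
A−BK = [0.2727 0.6364; 0.0000 4.0000]
AᵀP(A−BK) = [4.0909 -2.4545; -2.4545 14.2727]
P' = Q + AᵀP(A−BK) = [7.3409 -1.4545; -1.4545 15.2727]
tr(P') = 22.6136

22.6136


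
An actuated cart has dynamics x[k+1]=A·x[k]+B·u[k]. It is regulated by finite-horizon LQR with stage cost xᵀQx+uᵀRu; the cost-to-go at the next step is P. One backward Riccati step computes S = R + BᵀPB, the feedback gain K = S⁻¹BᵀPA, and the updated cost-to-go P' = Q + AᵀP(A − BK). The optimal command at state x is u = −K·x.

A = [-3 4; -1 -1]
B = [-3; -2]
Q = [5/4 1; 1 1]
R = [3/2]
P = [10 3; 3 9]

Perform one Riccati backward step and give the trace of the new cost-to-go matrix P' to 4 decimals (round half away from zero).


BᵀP = [-36.0000 -27.0000]
S = R + BᵀPB = [3/2] + [162.0000] = [163.5000]
BᵀPA = [135.0000 -117.0000]
K = S⁻¹·BᵀPA = [0.8257 -0.7156]
A−BK = [-0.5229 1.8532; 0.6514 -2.4312]
AᵀP(A−BK) = [5.5321 -17.3945; -17.3945 61.2752]
P' = Q + AᵀP(A−BK) = [6.7821 -16.3945; -16.3945 62.2752]
tr(P') = 69.0573

69.0573
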